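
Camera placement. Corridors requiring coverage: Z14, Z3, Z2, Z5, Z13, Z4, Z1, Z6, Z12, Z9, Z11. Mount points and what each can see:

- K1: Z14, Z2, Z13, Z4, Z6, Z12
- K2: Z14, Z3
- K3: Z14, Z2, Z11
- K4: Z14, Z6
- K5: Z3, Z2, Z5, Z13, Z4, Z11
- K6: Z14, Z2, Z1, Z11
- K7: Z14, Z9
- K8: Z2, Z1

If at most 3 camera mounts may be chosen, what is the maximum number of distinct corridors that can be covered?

Choosing K1, K5, K6 covers {Z14, Z3, Z2, Z5, Z13, Z4, Z1, Z6, Z12, Z11} — 10 corridors.
No choice of 3 camera mounts does better; here Z9 is left uncovered.

10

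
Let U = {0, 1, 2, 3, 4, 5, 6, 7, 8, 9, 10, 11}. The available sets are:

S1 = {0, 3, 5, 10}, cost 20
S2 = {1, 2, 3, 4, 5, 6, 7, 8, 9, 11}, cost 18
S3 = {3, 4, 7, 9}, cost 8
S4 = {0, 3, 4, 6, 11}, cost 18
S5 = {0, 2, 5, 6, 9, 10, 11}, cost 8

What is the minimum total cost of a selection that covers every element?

S2, S5 cover every element at cost 18 + 8 = 26.
Any cover uses at least 2 sets; among all covering selections none totals below 26.
Greedy by coverage-per-cost would pick S5, S3, S2 for 34 — worse than the optimum 26.

26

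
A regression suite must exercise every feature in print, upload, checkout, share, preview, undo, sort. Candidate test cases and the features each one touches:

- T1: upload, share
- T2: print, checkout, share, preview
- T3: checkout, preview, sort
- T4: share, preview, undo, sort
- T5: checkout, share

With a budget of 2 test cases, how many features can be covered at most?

6

Choosing T2, T4 covers {print, checkout, share, preview, undo, sort} — 6 features.
No choice of 2 test cases does better; here upload is left uncovered.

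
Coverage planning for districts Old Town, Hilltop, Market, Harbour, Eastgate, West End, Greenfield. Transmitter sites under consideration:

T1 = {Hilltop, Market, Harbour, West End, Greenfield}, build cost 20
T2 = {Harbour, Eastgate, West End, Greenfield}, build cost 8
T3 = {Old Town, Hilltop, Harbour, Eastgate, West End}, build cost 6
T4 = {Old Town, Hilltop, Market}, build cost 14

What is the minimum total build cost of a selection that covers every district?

T2, T4 cover every district at build cost 8 + 14 = 22.
Any cover uses at least 2 transmitter sites; among all covering selections none totals below 22.

22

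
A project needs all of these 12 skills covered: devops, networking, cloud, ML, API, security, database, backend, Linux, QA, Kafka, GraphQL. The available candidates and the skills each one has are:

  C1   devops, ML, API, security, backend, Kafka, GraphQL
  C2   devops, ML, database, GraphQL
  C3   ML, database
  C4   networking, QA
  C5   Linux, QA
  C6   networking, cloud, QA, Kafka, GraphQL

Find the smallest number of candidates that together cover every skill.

4

C1, C2, C5, C6 together cover {devops, networking, cloud, ML, API, security, database, backend, Linux, QA, Kafka, GraphQL} — every skill.
No 3 of the 6 candidates cover everything (all 20 triples fall short), so 4 is minimum.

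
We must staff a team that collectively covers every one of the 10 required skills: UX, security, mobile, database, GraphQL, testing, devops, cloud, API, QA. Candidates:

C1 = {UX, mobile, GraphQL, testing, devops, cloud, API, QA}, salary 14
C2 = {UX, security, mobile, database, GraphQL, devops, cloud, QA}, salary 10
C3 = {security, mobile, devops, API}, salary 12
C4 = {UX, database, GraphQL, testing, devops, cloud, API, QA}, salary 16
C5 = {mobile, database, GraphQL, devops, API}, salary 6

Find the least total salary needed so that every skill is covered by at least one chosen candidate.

C1, C2 cover every skill at salary 14 + 10 = 24.
Any cover uses at least 2 candidates; among all covering selections none totals below 24.
Greedy by coverage-per-salary would pick C5, C2, C1 for 30 — worse than the optimum 24.

24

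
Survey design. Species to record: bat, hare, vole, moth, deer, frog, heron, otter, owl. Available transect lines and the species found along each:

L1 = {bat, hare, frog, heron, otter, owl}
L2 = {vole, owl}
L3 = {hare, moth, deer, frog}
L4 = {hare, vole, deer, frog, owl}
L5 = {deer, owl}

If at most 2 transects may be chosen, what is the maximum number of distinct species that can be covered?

Choosing L1, L3 covers {bat, hare, moth, deer, frog, heron, otter, owl} — 8 species.
No choice of 2 transects does better; here vole is left uncovered.

8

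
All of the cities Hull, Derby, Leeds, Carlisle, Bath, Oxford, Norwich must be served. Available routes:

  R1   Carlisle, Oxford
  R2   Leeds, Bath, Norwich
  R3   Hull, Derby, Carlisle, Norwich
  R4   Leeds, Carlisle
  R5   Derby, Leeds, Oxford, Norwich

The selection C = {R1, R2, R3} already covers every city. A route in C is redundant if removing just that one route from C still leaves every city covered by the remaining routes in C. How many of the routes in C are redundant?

Drop R1: Oxford uncovered — not redundant.
Drop R2: Leeds, Bath uncovered — not redundant.
Drop R3: Hull, Derby uncovered — not redundant.
None of the routes in C is redundant.

0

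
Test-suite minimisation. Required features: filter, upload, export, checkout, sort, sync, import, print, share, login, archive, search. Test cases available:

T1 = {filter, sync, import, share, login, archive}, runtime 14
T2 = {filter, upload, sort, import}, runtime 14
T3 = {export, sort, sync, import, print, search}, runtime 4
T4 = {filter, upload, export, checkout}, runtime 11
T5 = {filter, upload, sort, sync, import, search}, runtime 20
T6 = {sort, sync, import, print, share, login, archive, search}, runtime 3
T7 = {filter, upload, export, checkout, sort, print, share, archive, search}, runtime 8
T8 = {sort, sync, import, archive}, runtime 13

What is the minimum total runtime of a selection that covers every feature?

11

T6, T7 cover every feature at runtime 3 + 8 = 11.
Any cover uses at least 2 test cases; among all covering selections none totals below 11.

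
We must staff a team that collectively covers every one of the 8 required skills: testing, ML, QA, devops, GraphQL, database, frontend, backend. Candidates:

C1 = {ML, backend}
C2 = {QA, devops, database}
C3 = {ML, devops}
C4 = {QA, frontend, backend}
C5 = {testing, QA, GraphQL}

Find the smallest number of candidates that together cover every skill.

C1, C2, C4, C5 together cover {testing, ML, QA, devops, GraphQL, database, frontend, backend} — every skill.
No 3 of the 5 candidates cover everything (all 10 triples fall short), so 4 is minimum.

4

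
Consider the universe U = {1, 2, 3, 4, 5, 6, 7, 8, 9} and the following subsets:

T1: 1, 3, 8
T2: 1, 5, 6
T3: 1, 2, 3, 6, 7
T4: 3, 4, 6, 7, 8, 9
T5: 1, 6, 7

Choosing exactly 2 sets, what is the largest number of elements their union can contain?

8

Choosing T2, T4 covers {1, 3, 4, 5, 6, 7, 8, 9} — 8 elements.
No choice of 2 sets does better; here 2 is left uncovered.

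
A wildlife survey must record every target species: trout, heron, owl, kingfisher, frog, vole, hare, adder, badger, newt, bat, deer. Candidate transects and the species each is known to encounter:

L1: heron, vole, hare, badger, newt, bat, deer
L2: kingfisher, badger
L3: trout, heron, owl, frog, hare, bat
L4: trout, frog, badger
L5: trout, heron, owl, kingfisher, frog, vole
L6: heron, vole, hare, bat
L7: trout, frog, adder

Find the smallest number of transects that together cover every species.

L1, L5, L7 together cover {trout, heron, owl, kingfisher, frog, vole, hare, adder, badger, newt, bat, deer} — every species.
No 2 of the 7 transects cover everything (all 21 pairs fall short), so 3 is minimum.

3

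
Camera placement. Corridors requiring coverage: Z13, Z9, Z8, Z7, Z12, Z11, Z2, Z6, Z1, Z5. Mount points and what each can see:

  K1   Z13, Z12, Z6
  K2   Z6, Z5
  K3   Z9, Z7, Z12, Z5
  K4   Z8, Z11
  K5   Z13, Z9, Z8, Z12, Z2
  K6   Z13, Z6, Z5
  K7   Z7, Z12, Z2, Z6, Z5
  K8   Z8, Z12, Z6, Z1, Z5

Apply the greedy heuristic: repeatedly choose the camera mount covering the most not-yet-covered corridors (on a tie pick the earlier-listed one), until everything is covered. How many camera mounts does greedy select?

Pick 1: K5 covers 5 new corridors (Z13, Z9, Z8, Z12, Z2).
Pick 2: K7 covers 3 new corridors (Z7, Z6, Z5).
Pick 3: K4 covers 1 new corridors (Z11).
Pick 4: K8 covers 1 new corridors (Z1).
Greedy uses 4 camera mounts.

4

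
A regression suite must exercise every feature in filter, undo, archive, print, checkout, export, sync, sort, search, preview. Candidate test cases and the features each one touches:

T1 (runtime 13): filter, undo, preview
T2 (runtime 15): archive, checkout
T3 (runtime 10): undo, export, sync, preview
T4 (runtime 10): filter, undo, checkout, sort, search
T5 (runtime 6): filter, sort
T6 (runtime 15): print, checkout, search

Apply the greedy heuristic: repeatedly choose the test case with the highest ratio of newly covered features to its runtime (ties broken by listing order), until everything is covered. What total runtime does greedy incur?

Pick 1: T4 adds 5 new (filter, undo, checkout, sort, search) at runtime 10 (ratio 5/10).
Pick 2: T3 adds 3 new (export, sync, preview) at runtime 10 (ratio 3/10).
Pick 3: T2 adds 1 new (archive) at runtime 15 (ratio 1/15).
Pick 4: T6 adds 1 new (print) at runtime 15 (ratio 1/15).
Greedy total runtime: 10 + 10 + 15 + 15 = 50. (The true optimum is 46, so greedy overshoots here.)

50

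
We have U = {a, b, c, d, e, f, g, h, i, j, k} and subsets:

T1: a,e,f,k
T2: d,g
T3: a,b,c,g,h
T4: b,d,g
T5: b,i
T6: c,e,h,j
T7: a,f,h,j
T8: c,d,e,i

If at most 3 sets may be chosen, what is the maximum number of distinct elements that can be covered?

10

Choosing T1, T3, T8 covers {a, b, c, d, e, f, g, h, i, k} — 10 elements.
No choice of 3 sets does better; here j is left uncovered.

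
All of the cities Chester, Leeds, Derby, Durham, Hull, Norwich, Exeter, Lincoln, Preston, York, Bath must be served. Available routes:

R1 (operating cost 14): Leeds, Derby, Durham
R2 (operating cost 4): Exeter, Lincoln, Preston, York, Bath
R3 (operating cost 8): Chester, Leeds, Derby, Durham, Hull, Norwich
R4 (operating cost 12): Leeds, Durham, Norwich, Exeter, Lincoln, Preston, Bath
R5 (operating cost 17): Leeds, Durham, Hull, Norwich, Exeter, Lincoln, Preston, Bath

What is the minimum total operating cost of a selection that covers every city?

12

R2, R3 cover every city at operating cost 4 + 8 = 12.
Any cover uses at least 2 routes; among all covering selections none totals below 12.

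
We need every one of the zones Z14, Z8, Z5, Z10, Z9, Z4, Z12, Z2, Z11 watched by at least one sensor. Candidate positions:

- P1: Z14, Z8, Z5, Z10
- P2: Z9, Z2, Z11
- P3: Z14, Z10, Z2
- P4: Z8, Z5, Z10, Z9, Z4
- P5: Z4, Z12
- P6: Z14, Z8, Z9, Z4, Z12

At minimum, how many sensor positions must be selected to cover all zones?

P1, P2, P5 together cover {Z14, Z8, Z5, Z10, Z9, Z4, Z12, Z2, Z11} — every zone.
No 2 of the 6 sensor positions cover everything (all 15 pairs fall short), so 3 is minimum.

3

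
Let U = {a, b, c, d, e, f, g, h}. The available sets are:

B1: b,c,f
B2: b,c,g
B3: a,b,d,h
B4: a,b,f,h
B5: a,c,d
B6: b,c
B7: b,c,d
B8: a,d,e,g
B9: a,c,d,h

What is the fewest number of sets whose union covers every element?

3

B1, B3, B8 together cover {a, b, c, d, e, f, g, h} — every element.
No 2 of the 9 sets cover everything (all 36 pairs fall short), so 3 is minimum.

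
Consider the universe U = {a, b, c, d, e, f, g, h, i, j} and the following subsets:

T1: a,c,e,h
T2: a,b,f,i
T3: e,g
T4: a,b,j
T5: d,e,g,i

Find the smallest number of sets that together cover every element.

T1, T2, T4, T5 together cover {a, b, c, d, e, f, g, h, i, j} — every element.
No 3 of the 5 sets cover everything (all 10 triples fall short), so 4 is minimum.

4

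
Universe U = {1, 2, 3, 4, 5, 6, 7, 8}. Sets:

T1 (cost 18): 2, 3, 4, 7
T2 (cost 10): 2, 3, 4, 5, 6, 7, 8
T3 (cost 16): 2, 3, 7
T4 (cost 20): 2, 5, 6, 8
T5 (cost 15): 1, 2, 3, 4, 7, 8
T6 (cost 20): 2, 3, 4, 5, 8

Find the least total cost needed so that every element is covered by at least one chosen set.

T2, T5 cover every element at cost 10 + 15 = 25.
Any cover uses at least 2 sets; among all covering selections none totals below 25.

25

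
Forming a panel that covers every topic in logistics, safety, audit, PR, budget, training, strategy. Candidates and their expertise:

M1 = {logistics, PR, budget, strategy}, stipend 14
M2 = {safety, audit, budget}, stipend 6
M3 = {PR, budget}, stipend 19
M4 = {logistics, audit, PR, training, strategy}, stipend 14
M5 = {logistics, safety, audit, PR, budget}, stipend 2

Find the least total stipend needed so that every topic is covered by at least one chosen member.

16

M4, M5 cover every topic at stipend 14 + 2 = 16.
Any cover uses at least 2 members; among all covering selections none totals below 16.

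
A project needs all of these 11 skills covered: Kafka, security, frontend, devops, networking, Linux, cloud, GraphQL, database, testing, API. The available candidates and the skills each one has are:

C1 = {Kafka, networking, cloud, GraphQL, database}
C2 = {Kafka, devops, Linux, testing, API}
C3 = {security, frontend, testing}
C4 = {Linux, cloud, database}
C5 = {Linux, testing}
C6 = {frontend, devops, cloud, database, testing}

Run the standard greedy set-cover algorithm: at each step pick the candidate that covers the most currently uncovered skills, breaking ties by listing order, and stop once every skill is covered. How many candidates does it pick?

3

Pick 1: C1 covers 5 new skills (Kafka, networking, cloud, GraphQL, database).
Pick 2: C2 covers 4 new skills (devops, Linux, testing, API).
Pick 3: C3 covers 2 new skills (security, frontend).
Greedy uses 3 candidates.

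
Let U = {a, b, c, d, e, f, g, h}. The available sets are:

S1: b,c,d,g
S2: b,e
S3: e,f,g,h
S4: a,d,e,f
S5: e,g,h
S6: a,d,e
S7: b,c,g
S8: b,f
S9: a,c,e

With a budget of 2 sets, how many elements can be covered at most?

Choosing S1, S3 covers {b, c, d, e, f, g, h} — 7 elements.
No choice of 2 sets does better; here a is left uncovered.

7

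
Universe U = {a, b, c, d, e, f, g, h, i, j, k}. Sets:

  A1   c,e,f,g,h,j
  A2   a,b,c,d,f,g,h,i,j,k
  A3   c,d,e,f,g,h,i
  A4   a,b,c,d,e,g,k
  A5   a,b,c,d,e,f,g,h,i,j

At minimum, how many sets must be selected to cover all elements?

2

A1, A2 together cover {a, b, c, d, e, f, g, h, i, j, k} — every element.
No single set contains all 11 elements, so 2 is optimal.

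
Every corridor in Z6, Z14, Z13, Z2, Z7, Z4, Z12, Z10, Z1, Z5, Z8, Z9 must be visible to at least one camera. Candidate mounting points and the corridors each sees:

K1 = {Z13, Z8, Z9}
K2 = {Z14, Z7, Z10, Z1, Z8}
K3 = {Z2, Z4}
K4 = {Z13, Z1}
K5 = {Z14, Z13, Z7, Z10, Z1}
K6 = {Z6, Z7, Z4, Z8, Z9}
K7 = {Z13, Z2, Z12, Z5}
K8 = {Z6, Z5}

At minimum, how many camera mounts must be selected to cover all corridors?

3

K2, K6, K7 together cover {Z6, Z14, Z13, Z2, Z7, Z4, Z12, Z10, Z1, Z5, Z8, Z9} — every corridor.
No 2 of the 8 camera mounts cover everything (all 28 pairs fall short), so 3 is minimum.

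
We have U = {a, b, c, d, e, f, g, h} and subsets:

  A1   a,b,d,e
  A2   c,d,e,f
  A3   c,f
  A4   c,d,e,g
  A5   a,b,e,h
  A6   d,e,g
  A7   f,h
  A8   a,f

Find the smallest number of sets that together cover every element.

A1, A4, A7 together cover {a, b, c, d, e, f, g, h} — every element.
No 2 of the 8 sets cover everything (all 28 pairs fall short), so 3 is minimum.

3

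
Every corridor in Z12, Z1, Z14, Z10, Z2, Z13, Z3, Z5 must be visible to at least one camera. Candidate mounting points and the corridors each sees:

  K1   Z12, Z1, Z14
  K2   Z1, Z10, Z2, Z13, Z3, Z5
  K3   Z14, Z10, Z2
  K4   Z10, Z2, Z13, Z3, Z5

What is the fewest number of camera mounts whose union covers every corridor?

2

K1, K2 together cover {Z12, Z1, Z14, Z10, Z2, Z13, Z3, Z5} — every corridor.
No single camera mount contains all 8 corridors, so 2 is optimal.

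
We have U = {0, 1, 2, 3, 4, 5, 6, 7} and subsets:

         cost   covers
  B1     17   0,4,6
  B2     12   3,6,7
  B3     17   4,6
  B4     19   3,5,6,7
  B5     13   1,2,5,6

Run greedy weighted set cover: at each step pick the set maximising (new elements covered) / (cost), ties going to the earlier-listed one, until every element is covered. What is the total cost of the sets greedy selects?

42

Pick 1: B5 adds 4 new (1, 2, 5, 6) at cost 13 (ratio 4/13).
Pick 2: B2 adds 2 new (3, 7) at cost 12 (ratio 2/12).
Pick 3: B1 adds 2 new (0, 4) at cost 17 (ratio 2/17).
Greedy total cost: 13 + 12 + 17 = 42.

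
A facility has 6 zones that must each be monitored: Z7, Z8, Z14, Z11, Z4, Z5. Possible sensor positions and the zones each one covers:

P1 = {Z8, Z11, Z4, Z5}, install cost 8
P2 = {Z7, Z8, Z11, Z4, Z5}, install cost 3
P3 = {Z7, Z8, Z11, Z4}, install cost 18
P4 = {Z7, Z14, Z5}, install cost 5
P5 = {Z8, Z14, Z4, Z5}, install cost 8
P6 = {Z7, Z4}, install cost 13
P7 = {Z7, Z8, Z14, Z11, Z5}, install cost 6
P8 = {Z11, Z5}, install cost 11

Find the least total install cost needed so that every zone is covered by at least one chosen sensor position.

P2, P4 cover every zone at install cost 3 + 5 = 8.
Any cover uses at least 2 sensor positions; among all covering selections none totals below 8.

8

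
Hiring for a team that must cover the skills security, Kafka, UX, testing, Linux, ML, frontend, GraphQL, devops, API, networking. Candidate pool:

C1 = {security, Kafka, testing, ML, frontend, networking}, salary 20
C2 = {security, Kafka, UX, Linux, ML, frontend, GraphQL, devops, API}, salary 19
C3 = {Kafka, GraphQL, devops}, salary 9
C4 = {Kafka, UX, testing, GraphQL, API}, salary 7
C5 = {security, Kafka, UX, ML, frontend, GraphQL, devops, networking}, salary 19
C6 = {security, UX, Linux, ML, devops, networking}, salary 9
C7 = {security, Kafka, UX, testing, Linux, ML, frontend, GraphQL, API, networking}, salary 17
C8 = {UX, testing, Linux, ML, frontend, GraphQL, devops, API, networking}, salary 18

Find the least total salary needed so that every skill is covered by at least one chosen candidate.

C3, C7 cover every skill at salary 9 + 17 = 26.
Any cover uses at least 2 candidates; among all covering selections none totals below 26.
Greedy by coverage-per-salary would pick C4, C6, C7 for 33 — worse than the optimum 26.

26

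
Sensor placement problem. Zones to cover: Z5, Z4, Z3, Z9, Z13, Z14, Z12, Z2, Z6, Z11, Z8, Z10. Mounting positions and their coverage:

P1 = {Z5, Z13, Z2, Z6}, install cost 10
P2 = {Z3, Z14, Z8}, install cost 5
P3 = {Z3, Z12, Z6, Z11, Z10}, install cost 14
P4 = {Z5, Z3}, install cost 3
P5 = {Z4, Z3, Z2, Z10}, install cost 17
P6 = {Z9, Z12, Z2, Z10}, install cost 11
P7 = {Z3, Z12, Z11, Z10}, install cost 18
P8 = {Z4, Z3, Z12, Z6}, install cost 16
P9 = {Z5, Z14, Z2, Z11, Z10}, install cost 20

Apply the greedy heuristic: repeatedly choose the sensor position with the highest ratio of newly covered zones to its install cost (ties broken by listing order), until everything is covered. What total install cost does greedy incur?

59

Pick 1: P4 adds 2 new (Z5, Z3) at install cost 3 (ratio 2/3).
Pick 2: P2 adds 2 new (Z14, Z8) at install cost 5 (ratio 2/5).
Pick 3: P6 adds 4 new (Z9, Z12, Z2, Z10) at install cost 11 (ratio 4/11).
Pick 4: P1 adds 2 new (Z13, Z6) at install cost 10 (ratio 2/10).
Pick 5: P3 adds 1 new (Z11) at install cost 14 (ratio 1/14).
Pick 6: P8 adds 1 new (Z4) at install cost 16 (ratio 1/16).
Greedy total install cost: 3 + 5 + 11 + 10 + 14 + 16 = 59. (The true optimum is 56, so greedy overshoots here.)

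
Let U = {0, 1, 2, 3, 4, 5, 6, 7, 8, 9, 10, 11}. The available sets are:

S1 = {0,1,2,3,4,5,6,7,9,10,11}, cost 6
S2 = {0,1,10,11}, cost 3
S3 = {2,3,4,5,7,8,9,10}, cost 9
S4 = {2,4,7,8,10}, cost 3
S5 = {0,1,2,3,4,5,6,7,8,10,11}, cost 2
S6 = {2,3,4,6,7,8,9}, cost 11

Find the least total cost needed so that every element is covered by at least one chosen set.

S1, S5 cover every element at cost 6 + 2 = 8.
Any cover uses at least 2 sets; among all covering selections none totals below 8.

8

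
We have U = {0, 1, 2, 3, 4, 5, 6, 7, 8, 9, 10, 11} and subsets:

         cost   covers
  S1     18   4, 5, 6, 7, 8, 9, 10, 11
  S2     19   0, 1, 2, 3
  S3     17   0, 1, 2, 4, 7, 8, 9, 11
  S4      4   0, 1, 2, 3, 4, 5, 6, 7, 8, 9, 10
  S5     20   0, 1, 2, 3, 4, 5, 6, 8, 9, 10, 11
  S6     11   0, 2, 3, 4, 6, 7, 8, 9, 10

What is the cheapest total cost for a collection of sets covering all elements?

S3, S4 cover every element at cost 17 + 4 = 21.
Any cover uses at least 2 sets; among all covering selections none totals below 21.

21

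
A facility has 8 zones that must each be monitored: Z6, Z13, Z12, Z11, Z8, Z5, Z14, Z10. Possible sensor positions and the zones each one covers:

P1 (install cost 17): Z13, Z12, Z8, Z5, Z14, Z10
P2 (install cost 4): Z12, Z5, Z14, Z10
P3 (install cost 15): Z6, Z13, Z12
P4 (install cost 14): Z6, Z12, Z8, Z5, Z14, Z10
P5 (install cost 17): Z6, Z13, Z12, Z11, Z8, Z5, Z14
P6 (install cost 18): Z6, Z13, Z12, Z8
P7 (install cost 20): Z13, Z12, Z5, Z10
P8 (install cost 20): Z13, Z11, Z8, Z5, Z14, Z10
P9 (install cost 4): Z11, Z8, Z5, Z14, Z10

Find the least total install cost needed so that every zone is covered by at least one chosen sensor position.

P3, P9 cover every zone at install cost 15 + 4 = 19.
Any cover uses at least 2 sensor positions; among all covering selections none totals below 19.
Greedy by coverage-per-install cost would pick P9, P2, P3 for 23 — worse than the optimum 19.

19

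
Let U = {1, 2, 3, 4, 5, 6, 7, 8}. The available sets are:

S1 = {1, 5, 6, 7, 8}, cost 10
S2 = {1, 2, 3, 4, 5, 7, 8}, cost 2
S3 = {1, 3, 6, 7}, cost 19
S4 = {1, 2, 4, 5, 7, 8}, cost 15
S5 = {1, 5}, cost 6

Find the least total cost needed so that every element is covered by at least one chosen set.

12

S1, S2 cover every element at cost 10 + 2 = 12.
Any cover uses at least 2 sets; among all covering selections none totals below 12.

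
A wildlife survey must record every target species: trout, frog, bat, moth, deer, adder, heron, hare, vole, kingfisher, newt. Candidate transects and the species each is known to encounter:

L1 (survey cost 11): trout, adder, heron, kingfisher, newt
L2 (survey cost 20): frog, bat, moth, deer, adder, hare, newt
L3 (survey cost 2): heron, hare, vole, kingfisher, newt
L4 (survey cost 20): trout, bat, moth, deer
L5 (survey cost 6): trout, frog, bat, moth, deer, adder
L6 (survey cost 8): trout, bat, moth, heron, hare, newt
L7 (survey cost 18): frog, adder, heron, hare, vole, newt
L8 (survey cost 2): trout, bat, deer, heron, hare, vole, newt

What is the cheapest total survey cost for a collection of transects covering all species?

8

L3, L5 cover every species at survey cost 2 + 6 = 8.
Any cover uses at least 2 transects; among all covering selections none totals below 8.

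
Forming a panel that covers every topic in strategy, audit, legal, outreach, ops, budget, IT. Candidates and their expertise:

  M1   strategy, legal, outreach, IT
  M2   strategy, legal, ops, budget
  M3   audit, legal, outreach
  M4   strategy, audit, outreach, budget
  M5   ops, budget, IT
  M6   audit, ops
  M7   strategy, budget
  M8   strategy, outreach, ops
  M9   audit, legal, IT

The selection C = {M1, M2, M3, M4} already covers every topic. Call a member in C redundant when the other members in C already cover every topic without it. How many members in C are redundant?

2

Drop M1: IT uncovered — not redundant.
Drop M2: ops uncovered — not redundant.
Drop M3: the rest still cover every topic — redundant.
Drop M4: the rest still cover every topic — redundant.
2 redundant: M3, M4.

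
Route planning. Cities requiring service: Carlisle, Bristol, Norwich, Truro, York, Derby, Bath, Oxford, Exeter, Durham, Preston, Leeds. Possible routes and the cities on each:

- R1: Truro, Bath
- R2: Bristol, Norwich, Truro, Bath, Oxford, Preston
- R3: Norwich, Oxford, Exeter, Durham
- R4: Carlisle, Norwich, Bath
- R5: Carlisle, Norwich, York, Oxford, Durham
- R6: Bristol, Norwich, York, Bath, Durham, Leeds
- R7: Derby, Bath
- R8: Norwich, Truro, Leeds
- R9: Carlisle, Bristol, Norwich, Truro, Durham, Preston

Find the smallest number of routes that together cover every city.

4

R3, R6, R7, R9 together cover {Carlisle, Bristol, Norwich, Truro, York, Derby, Bath, Oxford, Exeter, Durham, Preston, Leeds} — every city.
No 3 of the 9 routes cover everything (all 84 triples fall short), so 4 is minimum.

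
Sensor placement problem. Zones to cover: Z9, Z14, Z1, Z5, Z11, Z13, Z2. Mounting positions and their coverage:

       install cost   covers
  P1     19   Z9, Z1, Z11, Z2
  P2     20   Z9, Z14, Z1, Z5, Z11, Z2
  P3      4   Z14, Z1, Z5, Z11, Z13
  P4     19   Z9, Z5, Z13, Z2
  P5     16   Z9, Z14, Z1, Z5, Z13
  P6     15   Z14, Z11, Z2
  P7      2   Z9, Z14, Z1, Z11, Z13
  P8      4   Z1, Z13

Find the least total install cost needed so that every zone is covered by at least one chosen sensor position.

P4, P7 cover every zone at install cost 19 + 2 = 21.
Any cover uses at least 2 sensor positions; among all covering selections none totals below 21.

21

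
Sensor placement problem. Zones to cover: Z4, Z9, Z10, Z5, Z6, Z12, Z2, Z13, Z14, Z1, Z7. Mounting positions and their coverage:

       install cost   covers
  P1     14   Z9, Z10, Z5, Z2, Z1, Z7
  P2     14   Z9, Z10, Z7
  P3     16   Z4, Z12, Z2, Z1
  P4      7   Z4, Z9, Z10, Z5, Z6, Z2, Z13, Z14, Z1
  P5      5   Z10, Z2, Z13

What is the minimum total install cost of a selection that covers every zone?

37

P1, P3, P4 cover every zone at install cost 14 + 16 + 7 = 37.
Any cover uses at least 3 sensor positions; among all covering selections none totals below 37.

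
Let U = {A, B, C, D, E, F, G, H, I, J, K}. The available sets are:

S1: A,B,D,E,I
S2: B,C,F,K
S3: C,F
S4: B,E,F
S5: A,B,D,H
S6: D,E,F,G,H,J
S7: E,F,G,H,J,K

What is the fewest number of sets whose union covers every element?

S1, S2, S6 together cover {A, B, C, D, E, F, G, H, I, J, K} — every element.
No 2 of the 7 sets cover everything (all 21 pairs fall short), so 3 is minimum.

3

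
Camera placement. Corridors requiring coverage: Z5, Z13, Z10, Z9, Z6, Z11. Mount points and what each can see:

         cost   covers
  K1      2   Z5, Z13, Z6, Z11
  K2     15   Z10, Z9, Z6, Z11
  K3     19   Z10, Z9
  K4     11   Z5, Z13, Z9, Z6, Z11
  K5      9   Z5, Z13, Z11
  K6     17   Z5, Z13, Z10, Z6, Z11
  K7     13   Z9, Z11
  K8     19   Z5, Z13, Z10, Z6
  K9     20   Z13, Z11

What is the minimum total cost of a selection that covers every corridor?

17

K1, K2 cover every corridor at cost 2 + 15 = 17.
Any cover uses at least 2 camera mounts; among all covering selections none totals below 17.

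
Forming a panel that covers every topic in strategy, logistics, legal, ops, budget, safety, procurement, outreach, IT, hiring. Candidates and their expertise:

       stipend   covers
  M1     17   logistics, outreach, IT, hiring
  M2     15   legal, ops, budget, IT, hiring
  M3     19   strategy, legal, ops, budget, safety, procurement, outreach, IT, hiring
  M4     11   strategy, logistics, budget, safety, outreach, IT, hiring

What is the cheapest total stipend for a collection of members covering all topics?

M3, M4 cover every topic at stipend 19 + 11 = 30.
Any cover uses at least 2 members; among all covering selections none totals below 30.

30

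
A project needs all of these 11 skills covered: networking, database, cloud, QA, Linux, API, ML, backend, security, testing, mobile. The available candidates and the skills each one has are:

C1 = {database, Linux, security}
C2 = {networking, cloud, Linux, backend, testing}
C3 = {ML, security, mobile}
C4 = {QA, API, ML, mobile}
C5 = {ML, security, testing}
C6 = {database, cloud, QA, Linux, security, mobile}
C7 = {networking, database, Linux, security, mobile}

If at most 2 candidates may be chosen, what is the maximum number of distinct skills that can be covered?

9

Choosing C2, C4 covers {networking, cloud, QA, Linux, API, ML, backend, testing, mobile} — 9 skills.
No choice of 2 candidates does better; here database, security are left uncovered.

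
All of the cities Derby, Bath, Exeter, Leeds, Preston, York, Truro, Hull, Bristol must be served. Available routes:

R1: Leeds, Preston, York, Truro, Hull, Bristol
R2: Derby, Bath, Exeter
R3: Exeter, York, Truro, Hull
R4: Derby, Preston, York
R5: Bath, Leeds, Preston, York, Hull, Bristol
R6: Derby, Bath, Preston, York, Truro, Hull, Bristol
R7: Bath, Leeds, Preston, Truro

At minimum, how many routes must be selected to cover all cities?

2

R1, R2 together cover {Derby, Bath, Exeter, Leeds, Preston, York, Truro, Hull, Bristol} — every city.
No single route contains all 9 cities, so 2 is optimal.
Greedy (largest uncovered first) would take R6, R1, R2 — 3 routes — but 2 suffice.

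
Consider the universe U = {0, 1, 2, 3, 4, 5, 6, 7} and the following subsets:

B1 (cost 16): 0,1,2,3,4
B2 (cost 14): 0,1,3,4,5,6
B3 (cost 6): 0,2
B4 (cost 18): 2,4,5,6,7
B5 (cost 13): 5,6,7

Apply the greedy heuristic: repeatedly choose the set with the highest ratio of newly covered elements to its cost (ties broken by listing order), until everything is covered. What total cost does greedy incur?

33

Pick 1: B2 adds 6 new (0, 1, 3, 4, 5, 6) at cost 14 (ratio 6/14).
Pick 2: B3 adds 1 new (2) at cost 6 (ratio 1/6).
Pick 3: B5 adds 1 new (7) at cost 13 (ratio 1/13).
Greedy total cost: 14 + 6 + 13 = 33. (The true optimum is 29, so greedy overshoots here.)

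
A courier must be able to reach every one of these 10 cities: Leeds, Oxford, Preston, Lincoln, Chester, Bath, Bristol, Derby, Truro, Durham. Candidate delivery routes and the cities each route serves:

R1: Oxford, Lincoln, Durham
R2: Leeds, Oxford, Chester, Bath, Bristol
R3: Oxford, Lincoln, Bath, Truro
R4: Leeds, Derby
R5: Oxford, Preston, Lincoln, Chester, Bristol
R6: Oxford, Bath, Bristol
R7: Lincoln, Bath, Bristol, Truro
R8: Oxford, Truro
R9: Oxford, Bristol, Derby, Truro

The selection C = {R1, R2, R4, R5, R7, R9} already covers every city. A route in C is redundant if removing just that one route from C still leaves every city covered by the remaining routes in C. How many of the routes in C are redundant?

4

Drop R1: Durham uncovered — not redundant.
Drop R2: the rest still cover every city — redundant.
Drop R4: the rest still cover every city — redundant.
Drop R5: Preston uncovered — not redundant.
Drop R7: the rest still cover every city — redundant.
Drop R9: the rest still cover every city — redundant.
4 redundant: R2, R4, R7, R9.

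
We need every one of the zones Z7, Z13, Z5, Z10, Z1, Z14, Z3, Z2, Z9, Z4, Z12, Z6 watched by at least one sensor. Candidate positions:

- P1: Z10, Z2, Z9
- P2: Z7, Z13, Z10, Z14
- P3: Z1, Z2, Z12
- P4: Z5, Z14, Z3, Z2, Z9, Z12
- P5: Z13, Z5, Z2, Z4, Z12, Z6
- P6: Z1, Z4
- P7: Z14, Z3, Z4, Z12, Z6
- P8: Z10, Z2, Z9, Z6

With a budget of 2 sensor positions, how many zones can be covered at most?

Choosing P2, P4 covers {Z7, Z13, Z5, Z10, Z14, Z3, Z2, Z9, Z12} — 9 zones.
No choice of 2 sensor positions does better; here Z1, Z4, Z6 are left uncovered.

9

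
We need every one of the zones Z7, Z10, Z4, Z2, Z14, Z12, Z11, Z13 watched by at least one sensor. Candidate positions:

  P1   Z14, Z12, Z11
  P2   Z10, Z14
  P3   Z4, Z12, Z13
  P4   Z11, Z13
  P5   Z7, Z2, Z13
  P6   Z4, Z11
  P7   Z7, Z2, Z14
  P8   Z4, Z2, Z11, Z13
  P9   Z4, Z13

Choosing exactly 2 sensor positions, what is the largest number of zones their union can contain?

Choosing P1, P5 covers {Z7, Z2, Z14, Z12, Z11, Z13} — 6 zones.
No choice of 2 sensor positions does better; here Z10, Z4 are left uncovered.

6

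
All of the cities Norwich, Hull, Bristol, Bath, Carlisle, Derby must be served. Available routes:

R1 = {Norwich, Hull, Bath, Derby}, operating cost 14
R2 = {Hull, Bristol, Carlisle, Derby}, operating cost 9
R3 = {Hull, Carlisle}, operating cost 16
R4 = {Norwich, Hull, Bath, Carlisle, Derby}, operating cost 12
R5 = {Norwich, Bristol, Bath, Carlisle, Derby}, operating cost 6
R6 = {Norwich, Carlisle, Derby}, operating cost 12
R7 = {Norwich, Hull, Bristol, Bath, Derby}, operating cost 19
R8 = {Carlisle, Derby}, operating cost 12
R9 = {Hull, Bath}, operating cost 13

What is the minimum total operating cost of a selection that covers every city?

15

R2, R5 cover every city at operating cost 9 + 6 = 15.
Any cover uses at least 2 routes; among all covering selections none totals below 15.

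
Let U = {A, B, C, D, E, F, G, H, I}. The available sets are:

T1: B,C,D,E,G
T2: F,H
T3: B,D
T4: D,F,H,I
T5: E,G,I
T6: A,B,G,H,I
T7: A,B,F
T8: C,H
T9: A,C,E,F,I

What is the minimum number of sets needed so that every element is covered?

3

T1, T2, T6 together cover {A, B, C, D, E, F, G, H, I} — every element.
No 2 of the 9 sets cover everything (all 36 pairs fall short), so 3 is minimum.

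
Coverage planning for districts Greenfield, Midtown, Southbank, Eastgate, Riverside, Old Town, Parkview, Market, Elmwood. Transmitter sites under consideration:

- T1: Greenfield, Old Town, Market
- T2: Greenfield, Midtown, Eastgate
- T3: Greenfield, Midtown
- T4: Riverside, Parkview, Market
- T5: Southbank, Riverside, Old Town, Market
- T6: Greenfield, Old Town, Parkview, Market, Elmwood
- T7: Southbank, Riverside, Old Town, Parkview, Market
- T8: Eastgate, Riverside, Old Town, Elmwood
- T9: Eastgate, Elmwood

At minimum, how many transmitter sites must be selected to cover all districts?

T2, T5, T6 together cover {Greenfield, Midtown, Southbank, Eastgate, Riverside, Old Town, Parkview, Market, Elmwood} — every district.
No 2 of the 9 transmitter sites cover everything (all 36 pairs fall short), so 3 is minimum.

3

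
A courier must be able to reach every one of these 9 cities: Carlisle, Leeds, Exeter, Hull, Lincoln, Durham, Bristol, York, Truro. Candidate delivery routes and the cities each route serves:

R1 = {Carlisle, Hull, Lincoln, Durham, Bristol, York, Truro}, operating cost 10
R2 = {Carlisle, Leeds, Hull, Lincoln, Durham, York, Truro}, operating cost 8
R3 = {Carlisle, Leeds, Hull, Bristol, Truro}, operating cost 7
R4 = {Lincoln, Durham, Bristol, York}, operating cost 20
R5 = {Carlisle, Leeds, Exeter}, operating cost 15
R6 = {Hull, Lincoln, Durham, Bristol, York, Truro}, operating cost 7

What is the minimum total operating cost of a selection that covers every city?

22

R5, R6 cover every city at operating cost 15 + 7 = 22.
Any cover uses at least 2 routes; among all covering selections none totals below 22.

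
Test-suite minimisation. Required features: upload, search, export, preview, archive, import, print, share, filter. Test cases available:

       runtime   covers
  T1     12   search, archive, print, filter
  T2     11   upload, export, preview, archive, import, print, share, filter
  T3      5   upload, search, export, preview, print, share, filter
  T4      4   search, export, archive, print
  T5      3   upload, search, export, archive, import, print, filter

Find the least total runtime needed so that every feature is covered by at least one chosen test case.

T3, T5 cover every feature at runtime 5 + 3 = 8.
Any cover uses at least 2 test cases; among all covering selections none totals below 8.

8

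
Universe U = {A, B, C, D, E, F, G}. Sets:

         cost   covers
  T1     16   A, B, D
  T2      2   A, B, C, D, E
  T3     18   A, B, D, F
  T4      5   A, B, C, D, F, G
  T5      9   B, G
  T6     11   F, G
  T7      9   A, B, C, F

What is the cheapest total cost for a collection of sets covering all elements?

T2, T4 cover every element at cost 2 + 5 = 7.
Any cover uses at least 2 sets; among all covering selections none totals below 7.

7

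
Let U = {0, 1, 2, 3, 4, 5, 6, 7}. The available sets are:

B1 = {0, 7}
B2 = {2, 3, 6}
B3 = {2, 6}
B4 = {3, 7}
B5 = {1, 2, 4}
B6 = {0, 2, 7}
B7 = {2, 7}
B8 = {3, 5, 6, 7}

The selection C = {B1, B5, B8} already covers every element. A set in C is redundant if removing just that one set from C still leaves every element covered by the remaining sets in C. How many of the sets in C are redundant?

0

Drop B1: 0 uncovered — not redundant.
Drop B5: 1, 2, 4 uncovered — not redundant.
Drop B8: 3, 5, 6 uncovered — not redundant.
None of the sets in C is redundant.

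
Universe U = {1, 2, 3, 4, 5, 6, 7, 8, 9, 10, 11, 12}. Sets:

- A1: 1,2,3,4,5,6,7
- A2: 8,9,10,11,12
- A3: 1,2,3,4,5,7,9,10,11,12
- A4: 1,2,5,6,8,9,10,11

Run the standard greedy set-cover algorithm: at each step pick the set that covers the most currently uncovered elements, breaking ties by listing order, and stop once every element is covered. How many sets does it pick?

Pick 1: A3 covers 10 new elements (1, 2, 3, 4, 5, 7, 9, 10, 11, 12).
Pick 2: A4 covers 2 new elements (6, 8).
Greedy uses 2 sets.

2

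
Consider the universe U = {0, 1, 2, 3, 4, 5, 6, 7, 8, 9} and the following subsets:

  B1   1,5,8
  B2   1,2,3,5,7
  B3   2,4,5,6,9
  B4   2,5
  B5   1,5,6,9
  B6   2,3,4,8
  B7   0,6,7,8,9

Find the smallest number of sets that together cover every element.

B1, B6, B7 together cover {0, 1, 2, 3, 4, 5, 6, 7, 8, 9} — every element.
No 2 of the 7 sets cover everything (all 21 pairs fall short), so 3 is minimum.

3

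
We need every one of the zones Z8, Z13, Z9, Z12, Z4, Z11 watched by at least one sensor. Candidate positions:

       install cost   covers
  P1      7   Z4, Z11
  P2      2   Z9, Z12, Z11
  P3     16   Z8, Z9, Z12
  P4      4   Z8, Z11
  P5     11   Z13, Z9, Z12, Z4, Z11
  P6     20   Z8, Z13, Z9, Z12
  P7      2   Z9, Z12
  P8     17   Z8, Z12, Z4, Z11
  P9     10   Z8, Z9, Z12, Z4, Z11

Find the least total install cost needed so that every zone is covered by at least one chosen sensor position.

P4, P5 cover every zone at install cost 4 + 11 = 15.
Any cover uses at least 2 sensor positions; among all covering selections none totals below 15.
Greedy by coverage-per-install cost would pick P2, P4, P5 for 17 — worse than the optimum 15.

15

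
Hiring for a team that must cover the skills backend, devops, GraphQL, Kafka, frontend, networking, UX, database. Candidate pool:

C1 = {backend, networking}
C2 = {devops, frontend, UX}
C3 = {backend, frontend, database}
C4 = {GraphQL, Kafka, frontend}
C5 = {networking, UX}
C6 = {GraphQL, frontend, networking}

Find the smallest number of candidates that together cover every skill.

4

C1, C2, C3, C4 together cover {backend, devops, GraphQL, Kafka, frontend, networking, UX, database} — every skill.
No 3 of the 6 candidates cover everything (all 20 triples fall short), so 4 is minimum.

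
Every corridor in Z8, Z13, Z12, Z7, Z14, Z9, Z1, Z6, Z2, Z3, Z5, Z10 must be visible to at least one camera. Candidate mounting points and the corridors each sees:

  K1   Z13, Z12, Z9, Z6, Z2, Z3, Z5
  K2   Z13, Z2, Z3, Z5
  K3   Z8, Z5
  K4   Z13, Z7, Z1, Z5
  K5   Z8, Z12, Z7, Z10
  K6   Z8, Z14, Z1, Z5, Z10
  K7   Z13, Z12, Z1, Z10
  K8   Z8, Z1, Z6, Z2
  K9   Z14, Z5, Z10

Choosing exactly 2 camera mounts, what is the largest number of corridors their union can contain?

Choosing K1, K6 covers {Z8, Z13, Z12, Z14, Z9, Z1, Z6, Z2, Z3, Z5, Z10} — 11 corridors.
No choice of 2 camera mounts does better; here Z7 is left uncovered.

11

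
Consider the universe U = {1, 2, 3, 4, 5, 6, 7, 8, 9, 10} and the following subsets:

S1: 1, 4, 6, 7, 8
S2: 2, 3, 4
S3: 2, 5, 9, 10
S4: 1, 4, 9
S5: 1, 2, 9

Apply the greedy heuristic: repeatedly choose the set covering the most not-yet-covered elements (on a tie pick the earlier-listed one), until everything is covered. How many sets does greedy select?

Pick 1: S1 covers 5 new elements (1, 4, 6, 7, 8).
Pick 2: S3 covers 4 new elements (2, 5, 9, 10).
Pick 3: S2 covers 1 new elements (3).
Greedy uses 3 sets.

3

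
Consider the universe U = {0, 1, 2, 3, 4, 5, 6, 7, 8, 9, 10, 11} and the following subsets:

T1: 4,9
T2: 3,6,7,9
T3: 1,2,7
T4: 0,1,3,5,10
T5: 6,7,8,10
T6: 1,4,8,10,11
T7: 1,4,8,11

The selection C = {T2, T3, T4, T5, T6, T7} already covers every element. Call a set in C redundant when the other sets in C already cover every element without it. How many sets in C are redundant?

3

Drop T2: 9 uncovered — not redundant.
Drop T3: 2 uncovered — not redundant.
Drop T4: 0, 5 uncovered — not redundant.
Drop T5: the rest still cover every element — redundant.
Drop T6: the rest still cover every element — redundant.
Drop T7: the rest still cover every element — redundant.
3 redundant: T5, T6, T7.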